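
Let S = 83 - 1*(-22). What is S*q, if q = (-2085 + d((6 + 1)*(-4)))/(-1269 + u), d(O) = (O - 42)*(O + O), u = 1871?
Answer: 27525/86 ≈ 320.06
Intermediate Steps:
d(O) = 2*O*(-42 + O) (d(O) = (-42 + O)*(2*O) = 2*O*(-42 + O))
q = 1835/602 (q = (-2085 + 2*((6 + 1)*(-4))*(-42 + (6 + 1)*(-4)))/(-1269 + 1871) = (-2085 + 2*(7*(-4))*(-42 + 7*(-4)))/602 = (-2085 + 2*(-28)*(-42 - 28))*(1/602) = (-2085 + 2*(-28)*(-70))*(1/602) = (-2085 + 3920)*(1/602) = 1835*(1/602) = 1835/602 ≈ 3.0482)
S = 105 (S = 83 + 22 = 105)
S*q = 105*(1835/602) = 27525/86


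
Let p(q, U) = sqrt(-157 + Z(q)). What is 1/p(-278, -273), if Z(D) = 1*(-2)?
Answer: -I*sqrt(159)/159 ≈ -0.079305*I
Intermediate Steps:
Z(D) = -2
p(q, U) = I*sqrt(159) (p(q, U) = sqrt(-157 - 2) = sqrt(-159) = I*sqrt(159))
1/p(-278, -273) = 1/(I*sqrt(159)) = -I*sqrt(159)/159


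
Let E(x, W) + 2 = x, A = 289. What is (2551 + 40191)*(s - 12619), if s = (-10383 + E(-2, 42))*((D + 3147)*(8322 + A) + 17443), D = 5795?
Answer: -34192558956785068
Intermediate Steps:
E(x, W) = -2 + x
s = -799975630935 (s = (-10383 + (-2 - 2))*((5795 + 3147)*(8322 + 289) + 17443) = (-10383 - 4)*(8942*8611 + 17443) = -10387*(76999562 + 17443) = -10387*77017005 = -799975630935)
(2551 + 40191)*(s - 12619) = (2551 + 40191)*(-799975630935 - 12619) = 42742*(-799975643554) = -34192558956785068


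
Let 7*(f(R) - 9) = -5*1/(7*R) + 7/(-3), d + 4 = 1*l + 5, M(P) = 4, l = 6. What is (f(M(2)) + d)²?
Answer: 84584809/345744 ≈ 244.65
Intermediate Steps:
d = 7 (d = -4 + (1*6 + 5) = -4 + (6 + 5) = -4 + 11 = 7)
f(R) = 26/3 - 5/(49*R) (f(R) = 9 + (-5*1/(7*R) + 7/(-3))/7 = 9 + (-5/(7*R) + 7*(-⅓))/7 = 9 + (-5/(7*R) - 7/3)/7 = 9 + (-7/3 - 5/(7*R))/7 = 9 + (-⅓ - 5/(49*R)) = 26/3 - 5/(49*R))
(f(M(2)) + d)² = ((1/147)*(-15 + 1274*4)/4 + 7)² = ((1/147)*(¼)*(-15 + 5096) + 7)² = ((1/147)*(¼)*5081 + 7)² = (5081/588 + 7)² = (9197/588)² = 84584809/345744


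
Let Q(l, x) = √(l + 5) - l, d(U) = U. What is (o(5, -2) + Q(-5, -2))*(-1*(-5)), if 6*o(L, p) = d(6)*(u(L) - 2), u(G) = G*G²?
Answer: 640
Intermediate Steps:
u(G) = G³
o(L, p) = -2 + L³ (o(L, p) = (6*(L³ - 2))/6 = (6*(-2 + L³))/6 = (-12 + 6*L³)/6 = -2 + L³)
Q(l, x) = √(5 + l) - l
(o(5, -2) + Q(-5, -2))*(-1*(-5)) = ((-2 + 5³) + (√(5 - 5) - 1*(-5)))*(-1*(-5)) = ((-2 + 125) + (√0 + 5))*5 = (123 + (0 + 5))*5 = (123 + 5)*5 = 128*5 = 640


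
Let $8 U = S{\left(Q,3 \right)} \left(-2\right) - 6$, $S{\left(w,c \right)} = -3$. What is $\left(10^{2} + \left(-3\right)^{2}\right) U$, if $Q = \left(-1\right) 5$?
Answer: $0$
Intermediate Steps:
$Q = -5$
$U = 0$ ($U = \frac{\left(-3\right) \left(-2\right) - 6}{8} = \frac{6 - 6}{8} = \frac{1}{8} \cdot 0 = 0$)
$\left(10^{2} + \left(-3\right)^{2}\right) U = \left(10^{2} + \left(-3\right)^{2}\right) 0 = \left(100 + 9\right) 0 = 109 \cdot 0 = 0$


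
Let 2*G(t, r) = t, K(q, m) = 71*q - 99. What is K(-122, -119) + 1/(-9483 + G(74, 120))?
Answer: -82756407/9446 ≈ -8761.0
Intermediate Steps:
K(q, m) = -99 + 71*q
G(t, r) = t/2
K(-122, -119) + 1/(-9483 + G(74, 120)) = (-99 + 71*(-122)) + 1/(-9483 + (½)*74) = (-99 - 8662) + 1/(-9483 + 37) = -8761 + 1/(-9446) = -8761 - 1/9446 = -82756407/9446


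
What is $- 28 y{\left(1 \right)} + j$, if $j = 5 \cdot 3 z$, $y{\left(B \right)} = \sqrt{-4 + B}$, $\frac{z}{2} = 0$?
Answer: $- 28 i \sqrt{3} \approx - 48.497 i$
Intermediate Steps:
$z = 0$ ($z = 2 \cdot 0 = 0$)
$j = 0$ ($j = 5 \cdot 3 \cdot 0 = 15 \cdot 0 = 0$)
$- 28 y{\left(1 \right)} + j = - 28 \sqrt{-4 + 1} + 0 = - 28 \sqrt{-3} + 0 = - 28 i \sqrt{3} + 0 = - 28 i \sqrt{3}$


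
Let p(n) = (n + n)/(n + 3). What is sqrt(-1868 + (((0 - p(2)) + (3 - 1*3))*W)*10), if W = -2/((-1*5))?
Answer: 2*I*sqrt(11695)/5 ≈ 43.257*I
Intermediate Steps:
p(n) = 2*n/(3 + n) (p(n) = (2*n)/(3 + n) = 2*n/(3 + n))
W = 2/5 (W = -2/(-5) = -2*(-1/5) = 2/5 ≈ 0.40000)
sqrt(-1868 + (((0 - p(2)) + (3 - 1*3))*W)*10) = sqrt(-1868 + (((0 - 2*2/(3 + 2)) + (3 - 1*3))*(2/5))*10) = sqrt(-1868 + (((0 - 2*2/5) + (3 - 3))*(2/5))*10) = sqrt(-1868 + (((0 - 2*2/5) + 0)*(2/5))*10) = sqrt(-1868 + (((0 - 1*4/5) + 0)*(2/5))*10) = sqrt(-1868 + (((0 - 4/5) + 0)*(2/5))*10) = sqrt(-1868 + ((-4/5 + 0)*(2/5))*10) = sqrt(-1868 - 4/5*2/5*10) = sqrt(-1868 - 8/25*10) = sqrt(-1868 - 16/5) = sqrt(-9356/5) = 2*I*sqrt(11695)/5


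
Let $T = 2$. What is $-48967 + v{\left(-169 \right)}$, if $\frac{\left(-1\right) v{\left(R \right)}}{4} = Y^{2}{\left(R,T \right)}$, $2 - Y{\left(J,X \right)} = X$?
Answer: $-48967$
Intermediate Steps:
$Y{\left(J,X \right)} = 2 - X$
$v{\left(R \right)} = 0$ ($v{\left(R \right)} = - 4 \left(2 - 2\right)^{2} = - 4 \cdot 0^{2} = \left(-4\right) 0 = 0$)
$-48967 + v{\left(-169 \right)} = -48967 + 0 = -48967$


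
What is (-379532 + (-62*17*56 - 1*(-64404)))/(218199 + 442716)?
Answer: -374152/660915 ≈ -0.56611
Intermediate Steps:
(-379532 + (-62*17*56 - 1*(-64404)))/(218199 + 442716) = (-379532 + (-1054*56 + 64404))/660915 = (-379532 + (-59024 + 64404))*(1/660915) = (-379532 + 5380)*(1/660915) = -374152*1/660915 = -374152/660915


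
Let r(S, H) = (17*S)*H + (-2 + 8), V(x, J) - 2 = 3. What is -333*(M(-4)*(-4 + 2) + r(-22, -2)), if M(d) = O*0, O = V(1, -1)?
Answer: -251082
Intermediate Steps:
V(x, J) = 5 (V(x, J) = 2 + 3 = 5)
r(S, H) = 6 + 17*H*S (r(S, H) = 17*H*S + 6 = 6 + 17*H*S)
O = 5
M(d) = 0 (M(d) = 5*0 = 0)
-333*(M(-4)*(-4 + 2) + r(-22, -2)) = -333*(0*(-4 + 2) + (6 + 17*(-2)*(-22))) = -333*(0*(-2) + (6 + 748)) = -333*(0 + 754) = -333*754 = -251082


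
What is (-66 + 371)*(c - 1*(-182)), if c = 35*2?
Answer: 76860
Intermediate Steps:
c = 70
(-66 + 371)*(c - 1*(-182)) = (-66 + 371)*(70 - 1*(-182)) = 305*(70 + 182) = 305*252 = 76860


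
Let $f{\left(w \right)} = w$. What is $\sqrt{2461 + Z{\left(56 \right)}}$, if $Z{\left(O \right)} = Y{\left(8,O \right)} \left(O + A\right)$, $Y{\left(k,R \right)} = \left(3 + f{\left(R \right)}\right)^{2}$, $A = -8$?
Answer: $\sqrt{169549} \approx 411.76$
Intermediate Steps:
$Y{\left(k,R \right)} = \left(3 + R\right)^{2}$
$Z{\left(O \right)} = \left(3 + O\right)^{2} \left(-8 + O\right)$ ($Z{\left(O \right)} = \left(3 + O\right)^{2} \left(O - 8\right) = \left(3 + O\right)^{2} \left(-8 + O\right)$)
$\sqrt{2461 + Z{\left(56 \right)}} = \sqrt{2461 + \left(3 + 56\right)^{2} \left(-8 + 56\right)} = \sqrt{2461 + 59^{2} \cdot 48} = \sqrt{2461 + 3481 \cdot 48} = \sqrt{2461 + 167088} = \sqrt{169549}$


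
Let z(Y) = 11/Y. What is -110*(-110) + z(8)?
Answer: 96811/8 ≈ 12101.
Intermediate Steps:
-110*(-110) + z(8) = -110*(-110) + 11/8 = 12100 + 11*(⅛) = 12100 + 11/8 = 96811/8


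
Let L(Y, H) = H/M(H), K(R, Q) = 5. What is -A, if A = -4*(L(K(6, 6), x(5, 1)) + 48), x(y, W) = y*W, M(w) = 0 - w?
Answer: 188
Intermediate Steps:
M(w) = -w
x(y, W) = W*y
L(Y, H) = -1 (L(Y, H) = H/((-H)) = H*(-1/H) = -1)
A = -188 (A = -4*(-1 + 48) = -4*47 = -188)
-A = -1*(-188) = 188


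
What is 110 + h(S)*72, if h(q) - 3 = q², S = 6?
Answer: 2918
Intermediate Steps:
h(q) = 3 + q²
110 + h(S)*72 = 110 + (3 + 6²)*72 = 110 + (3 + 36)*72 = 110 + 39*72 = 110 + 2808 = 2918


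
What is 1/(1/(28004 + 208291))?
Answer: 236295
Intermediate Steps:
1/(1/(28004 + 208291)) = 1/(1/236295) = 236295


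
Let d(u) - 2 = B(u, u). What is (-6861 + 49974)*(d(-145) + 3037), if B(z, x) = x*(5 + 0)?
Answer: 99763482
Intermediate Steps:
B(z, x) = 5*x (B(z, x) = x*5 = 5*x)
d(u) = 2 + 5*u
(-6861 + 49974)*(d(-145) + 3037) = (-6861 + 49974)*((2 + 5*(-145)) + 3037) = 43113*((2 - 725) + 3037) = 43113*(-723 + 3037) = 43113*2314 = 99763482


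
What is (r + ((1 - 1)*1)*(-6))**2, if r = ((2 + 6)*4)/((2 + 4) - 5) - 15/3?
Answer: 729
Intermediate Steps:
r = 27 (r = (8*4)/(6 - 5) - 15*1/3 = 32/1 - 5 = 32*1 - 5 = 32 - 5 = 27)
(r + ((1 - 1)*1)*(-6))**2 = (27 + ((1 - 1)*1)*(-6))**2 = (27 + (0*1)*(-6))**2 = (27 + 0*(-6))**2 = (27 + 0)**2 = 27**2 = 729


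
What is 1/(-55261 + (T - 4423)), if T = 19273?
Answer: -1/40411 ≈ -2.4746e-5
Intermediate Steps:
1/(-55261 + (T - 4423)) = 1/(-55261 + (19273 - 4423)) = 1/(-55261 + 14850) = 1/(-40411) = -1/40411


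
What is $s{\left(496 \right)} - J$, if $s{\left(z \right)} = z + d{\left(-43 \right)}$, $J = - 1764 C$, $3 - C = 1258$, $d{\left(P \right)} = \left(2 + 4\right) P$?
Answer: $-2213582$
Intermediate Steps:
$d{\left(P \right)} = 6 P$
$C = -1255$ ($C = 3 - 1258 = -1255$)
$J = 2213820$ ($J = \left(-1764\right) \left(-1255\right) = 2213820$)
$s{\left(z \right)} = -258 + z$ ($s{\left(z \right)} = z + 6 \left(-43\right) = z - 258 = -258 + z$)
$s{\left(496 \right)} - J = \left(-258 + 496\right) - 2213820 = 238 - 2213820 = -2213582$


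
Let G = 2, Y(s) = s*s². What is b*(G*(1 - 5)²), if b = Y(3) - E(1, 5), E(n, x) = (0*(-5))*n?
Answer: 864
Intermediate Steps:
Y(s) = s³
E(n, x) = 0 (E(n, x) = 0*n = 0)
b = 27 (b = 3³ - 1*0 = 27 + 0 = 27)
b*(G*(1 - 5)²) = 27*(2*(1 - 5)²) = 27*(2*(-4)²) = 27*(2*16) = 27*32 = 864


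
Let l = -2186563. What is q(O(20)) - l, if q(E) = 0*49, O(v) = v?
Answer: 2186563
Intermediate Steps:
q(E) = 0
q(O(20)) - l = 0 - 1*(-2186563) = 0 + 2186563 = 2186563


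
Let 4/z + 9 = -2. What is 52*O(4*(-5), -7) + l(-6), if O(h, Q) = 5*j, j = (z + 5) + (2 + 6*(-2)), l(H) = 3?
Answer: -15307/11 ≈ -1391.5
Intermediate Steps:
z = -4/11 (z = 4/(-9 - 2) = 4/(-11) = 4*(-1/11) = -4/11 ≈ -0.36364)
j = -59/11 (j = (-4/11 + 5) + (2 + 6*(-2)) = 51/11 + (2 - 12) = 51/11 - 10 = -59/11 ≈ -5.3636)
O(h, Q) = -295/11 (O(h, Q) = 5*(-59/11) = -295/11)
52*O(4*(-5), -7) + l(-6) = 52*(-295/11) + 3 = -15340/11 + 3 = -15307/11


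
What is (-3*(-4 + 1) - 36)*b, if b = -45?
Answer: 1215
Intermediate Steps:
(-3*(-4 + 1) - 36)*b = (-3*(-4 + 1) - 36)*(-45) = (-3*(-3) - 36)*(-45) = (9 - 36)*(-45) = -27*(-45) = 1215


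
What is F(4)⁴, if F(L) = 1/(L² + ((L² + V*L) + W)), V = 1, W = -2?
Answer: 1/1336336 ≈ 7.4831e-7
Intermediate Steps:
F(L) = 1/(-2 + L + 2*L²) (F(L) = 1/(L² + ((L² + 1*L) - 2)) = 1/(L² + ((L² + L) - 2)) = 1/(L² + ((L + L²) - 2)) = 1/(L² + (-2 + L + L²)) = 1/(-2 + L + 2*L²))
F(4)⁴ = (1/(-2 + 4 + 2*4²))⁴ = (1/(-2 + 4 + 2*16))⁴ = (1/(-2 + 4 + 32))⁴ = (1/34)⁴ = 1/1336336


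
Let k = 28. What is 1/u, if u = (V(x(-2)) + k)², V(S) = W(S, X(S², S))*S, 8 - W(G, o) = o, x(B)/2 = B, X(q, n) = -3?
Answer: 1/256 ≈ 0.0039063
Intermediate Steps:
x(B) = 2*B
W(G, o) = 8 - o
V(S) = 11*S (V(S) = (8 - 1*(-3))*S = (8 + 3)*S = 11*S)
u = 256 (u = (11*(2*(-2)) + 28)² = (11*(-4) + 28)² = (-44 + 28)² = (-16)² = 256)
1/u = 1/256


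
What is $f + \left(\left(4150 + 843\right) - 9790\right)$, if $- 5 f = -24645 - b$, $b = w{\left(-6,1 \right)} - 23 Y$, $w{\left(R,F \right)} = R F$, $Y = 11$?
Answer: $\frac{401}{5} \approx 80.2$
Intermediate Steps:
$w{\left(R,F \right)} = F R$
$b = -259$ ($b = 1 \left(-6\right) - 253 = -6 - 253 = -259$)
$f = \frac{24386}{5}$ ($f = - \frac{-24645 - -259}{5} = - \frac{-24645 + 259}{5} = \left(- \frac{1}{5}\right) \left(-24386\right) = \frac{24386}{5} \approx 4877.2$)
$f + \left(\left(4150 + 843\right) - 9790\right) = \frac{24386}{5} + \left(\left(4150 + 843\right) - 9790\right) = \frac{24386}{5} + \left(4993 - 9790\right) = \frac{24386}{5} - 4797 = \frac{401}{5}$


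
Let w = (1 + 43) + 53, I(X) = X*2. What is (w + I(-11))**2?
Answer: 5625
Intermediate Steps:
I(X) = 2*X
w = 97 (w = 44 + 53 = 97)
(w + I(-11))**2 = (97 + 2*(-11))**2 = (97 - 22)**2 = 75**2 = 5625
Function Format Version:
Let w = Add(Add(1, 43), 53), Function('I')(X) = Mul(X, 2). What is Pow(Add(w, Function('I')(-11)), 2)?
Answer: 5625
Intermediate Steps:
Function('I')(X) = Mul(2, X)
w = 97 (w = Add(44, 53) = 97)
Pow(Add(w, Function('I')(-11)), 2) = Pow(Add(97, Mul(2, -11)), 2) = Pow(Add(97, -22), 2) = Pow(75, 2) = 5625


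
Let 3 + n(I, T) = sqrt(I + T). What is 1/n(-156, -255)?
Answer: -1/140 - I*sqrt(411)/420 ≈ -0.0071429 - 0.048269*I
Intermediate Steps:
n(I, T) = -3 + sqrt(I + T)
1/n(-156, -255) = 1/(-3 + sqrt(-156 - 255)) = 1/(-3 + sqrt(-411)) = 1/(-3 + I*sqrt(411))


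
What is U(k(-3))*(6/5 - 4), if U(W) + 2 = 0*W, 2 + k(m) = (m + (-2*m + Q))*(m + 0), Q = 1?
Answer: 28/5 ≈ 5.6000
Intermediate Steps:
k(m) = -2 + m*(1 - m) (k(m) = -2 + (m + (-2*m + 1))*(m + 0) = -2 + (m + (1 - 2*m))*m = -2 + (1 - m)*m = -2 + m*(1 - m))
U(W) = -2 (U(W) = -2 + 0*W = -2 + 0 = -2)
U(k(-3))*(6/5 - 4) = -2*(6/5 - 4) = -2*(-14/5) = 28/5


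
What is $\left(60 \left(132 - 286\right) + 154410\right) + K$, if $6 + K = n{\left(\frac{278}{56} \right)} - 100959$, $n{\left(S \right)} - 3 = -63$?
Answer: $44145$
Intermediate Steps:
$n{\left(S \right)} = -60$ ($n{\left(S \right)} = 3 - 63 = -60$)
$K = -101025$ ($K = -6 - 101019 = -101025$)
$\left(60 \left(132 - 286\right) + 154410\right) + K = \left(60 \left(132 - 286\right) + 154410\right) - 101025 = \left(60 \left(-154\right) + 154410\right) - 101025 = \left(-9240 + 154410\right) - 101025 = 145170 - 101025 = 44145$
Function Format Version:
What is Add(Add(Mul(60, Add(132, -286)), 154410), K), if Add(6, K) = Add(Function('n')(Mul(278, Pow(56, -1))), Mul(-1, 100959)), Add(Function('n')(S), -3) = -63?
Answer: 44145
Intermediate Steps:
Function('n')(S) = -60 (Function('n')(S) = Add(3, -63) = -60)
K = -101025 (K = Add(-6, Add(-60, Mul(-1, 100959))) = Add(-6, Add(-60, -100959)) = Add(-6, -101019) = -101025)
Add(Add(Mul(60, Add(132, -286)), 154410), K) = Add(Add(Mul(60, Add(132, -286)), 154410), -101025) = Add(Add(Mul(60, -154), 154410), -101025) = Add(Add(-9240, 154410), -101025) = Add(145170, -101025) = 44145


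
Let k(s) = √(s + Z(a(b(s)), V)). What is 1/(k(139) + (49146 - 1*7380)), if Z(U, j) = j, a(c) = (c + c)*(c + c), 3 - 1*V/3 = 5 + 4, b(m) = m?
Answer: 1/41777 ≈ 2.3937e-5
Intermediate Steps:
V = -18 (V = 9 - 3*(5 + 4) = 9 - 3*9 = 9 - 27 = -18)
a(c) = 4*c² (a(c) = (2*c)*(2*c) = 4*c²)
k(s) = √(-18 + s) (k(s) = √(s - 18) = √(-18 + s))
1/(k(139) + (49146 - 1*7380)) = 1/(√(-18 + 139) + (49146 - 1*7380)) = 1/(√121 + (49146 - 7380)) = 1/(11 + 41766) = 1/41777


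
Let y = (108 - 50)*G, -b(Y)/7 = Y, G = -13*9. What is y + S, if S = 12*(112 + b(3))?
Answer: -5694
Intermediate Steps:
G = -117
b(Y) = -7*Y
y = -6786 (y = (108 - 50)*(-117) = 58*(-117) = -6786)
S = 1092 (S = 12*(112 - 7*3) = 12*(112 - 21) = 12*91 = 1092)
y + S = -6786 + 1092 = -5694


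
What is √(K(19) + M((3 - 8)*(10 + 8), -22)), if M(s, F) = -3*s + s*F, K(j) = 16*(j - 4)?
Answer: √2490 ≈ 49.900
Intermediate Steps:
K(j) = -64 + 16*j (K(j) = 16*(-4 + j) = -64 + 16*j)
M(s, F) = -3*s + F*s
√(K(19) + M((3 - 8)*(10 + 8), -22)) = √((-64 + 16*19) + ((3 - 8)*(10 + 8))*(-3 - 22)) = √((-64 + 304) - 5*18*(-25)) = √(240 - 90*(-25)) = √(240 + 2250) = √2490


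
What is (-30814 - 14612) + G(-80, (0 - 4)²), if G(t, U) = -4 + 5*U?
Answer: -45350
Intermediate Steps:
(-30814 - 14612) + G(-80, (0 - 4)²) = (-30814 - 14612) + (-4 + 5*(0 - 4)²) = -45426 + (-4 + 5*(-4)²) = -45426 + (-4 + 5*16) = -45426 + (-4 + 80) = -45426 + 76 = -45350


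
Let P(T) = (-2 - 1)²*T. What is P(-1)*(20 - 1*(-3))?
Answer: -207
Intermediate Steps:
P(T) = 9*T (P(T) = (-3)²*T = 9*T)
P(-1)*(20 - 1*(-3)) = (9*(-1))*(20 - 1*(-3)) = -9*(20 + 3) = -9*23 = -207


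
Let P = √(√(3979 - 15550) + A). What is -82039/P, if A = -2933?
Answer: -82039/√(-2933 + I*√11571) ≈ -27.755 + 1514.1*I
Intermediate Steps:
P = √(-2933 + I*√11571) (P = √(√(3979 - 15550) - 2933) = √(√(-11571) - 2933) = √(I*√11571 - 2933) = √(-2933 + I*√11571) ≈ 0.9929 + 54.166*I)
-82039/P = -82039/√(-2933 + I*√11571)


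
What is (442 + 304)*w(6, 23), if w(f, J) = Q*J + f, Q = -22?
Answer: -373000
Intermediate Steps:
w(f, J) = f - 22*J (w(f, J) = -22*J + f = f - 22*J)
(442 + 304)*w(6, 23) = (442 + 304)*(6 - 22*23) = 746*(6 - 506) = 746*(-500) = -373000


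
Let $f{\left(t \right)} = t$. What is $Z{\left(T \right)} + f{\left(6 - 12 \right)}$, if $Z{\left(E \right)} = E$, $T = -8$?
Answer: $-14$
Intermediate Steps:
$Z{\left(T \right)} + f{\left(6 - 12 \right)} = -8 + \left(6 - 12\right) = -8 - 6 = -14$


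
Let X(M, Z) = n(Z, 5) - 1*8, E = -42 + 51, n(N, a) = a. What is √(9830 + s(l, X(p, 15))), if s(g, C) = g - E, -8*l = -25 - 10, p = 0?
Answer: √157206/4 ≈ 99.123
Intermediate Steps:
E = 9
X(M, Z) = -3 (X(M, Z) = 5 - 1*8 = 5 - 8 = -3)
l = 35/8 (l = -(-25 - 10)/8 = -⅛*(-35) = 35/8 ≈ 4.3750)
s(g, C) = -9 + g (s(g, C) = g - 1*9 = g - 9 = -9 + g)
√(9830 + s(l, X(p, 15))) = √(9830 + (-9 + 35/8)) = √(9830 - 37/8) = √(78603/8) = √157206/4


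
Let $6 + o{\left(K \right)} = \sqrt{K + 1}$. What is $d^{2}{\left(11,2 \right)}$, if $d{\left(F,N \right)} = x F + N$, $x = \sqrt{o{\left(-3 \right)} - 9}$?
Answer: $\left(2 + 11 \sqrt{-15 + i \sqrt{2}}\right)^{2} \approx -1803.0 + 341.72 i$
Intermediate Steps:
$o{\left(K \right)} = -6 + \sqrt{1 + K}$ ($o{\left(K \right)} = -6 + \sqrt{K + 1} = -6 + \sqrt{1 + K}$)
$x = \sqrt{-15 + i \sqrt{2}}$ ($x = \sqrt{\left(-6 + \sqrt{1 - 3}\right) - 9} = \sqrt{\left(-6 + \sqrt{-2}\right) - 9} = \sqrt{\left(-6 + i \sqrt{2}\right) - 9} = \sqrt{-15 + i \sqrt{2}} \approx 0.18237 + 3.8773 i$)
$d{\left(F,N \right)} = N + F \sqrt{-15 + i \sqrt{2}}$ ($d{\left(F,N \right)} = \sqrt{-15 + i \sqrt{2}} F + N = F \sqrt{-15 + i \sqrt{2}} + N = N + F \sqrt{-15 + i \sqrt{2}}$)
$d^{2}{\left(11,2 \right)} = \left(2 + 11 \sqrt{-15 + i \sqrt{2}}\right)^{2}$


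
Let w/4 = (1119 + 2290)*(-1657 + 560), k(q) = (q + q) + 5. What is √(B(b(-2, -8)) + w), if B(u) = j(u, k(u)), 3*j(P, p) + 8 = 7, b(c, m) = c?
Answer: I*√134628231/3 ≈ 3867.6*I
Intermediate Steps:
k(q) = 5 + 2*q (k(q) = 2*q + 5 = 5 + 2*q)
j(P, p) = -⅓ (j(P, p) = -8/3 + (⅓)*7 = -8/3 + 7/3 = -⅓)
B(u) = -⅓
w = -14958692 (w = 4*((1119 + 2290)*(-1657 + 560)) = 4*(3409*(-1097)) = 4*(-3739673) = -14958692)
√(B(b(-2, -8)) + w) = √(-⅓ - 14958692) = √(-44876077/3) = I*√134628231/3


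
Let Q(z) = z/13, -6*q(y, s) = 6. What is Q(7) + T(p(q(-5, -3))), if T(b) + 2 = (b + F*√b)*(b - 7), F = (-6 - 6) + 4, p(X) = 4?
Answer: 449/13 ≈ 34.538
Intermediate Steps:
q(y, s) = -1 (q(y, s) = -⅙*6 = -1)
F = -8 (F = -12 + 4 = -8)
T(b) = -2 + (-7 + b)*(b - 8*√b) (T(b) = -2 + (b - 8*√b)*(b - 7) = -2 + (b - 8*√b)*(-7 + b) = -2 + (-7 + b)*(b - 8*√b))
Q(z) = z/13 (Q(z) = z*(1/13) = z/13)
Q(7) + T(p(q(-5, -3))) = (1/13)*7 + (-2 + 4² - 8*4^(3/2) - 7*4 + 56*√4) = 7/13 + (-2 + 16 - 8*8 - 28 + 56*2) = 7/13 + (-2 + 16 - 64 - 28 + 112) = 7/13 + 34 = 449/13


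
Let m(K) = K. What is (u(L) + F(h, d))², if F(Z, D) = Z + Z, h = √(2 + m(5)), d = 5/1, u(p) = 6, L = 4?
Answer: 64 + 24*√7 ≈ 127.50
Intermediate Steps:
d = 5 (d = 5*1 = 5)
h = √7 (h = √(2 + 5) = √7 ≈ 2.6458)
F(Z, D) = 2*Z
(u(L) + F(h, d))² = (6 + 2*√7)²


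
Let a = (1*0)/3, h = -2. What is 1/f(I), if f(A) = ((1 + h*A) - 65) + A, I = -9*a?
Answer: -1/64 ≈ -0.015625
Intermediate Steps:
a = 0 (a = 0*(⅓) = 0)
I = 0 (I = -9*0 = 0)
f(A) = -64 - A (f(A) = ((1 - 2*A) - 65) + A = (-64 - 2*A) + A = -64 - A)
1/f(I) = 1/(-64 - 1*0) = 1/(-64 + 0) = 1/(-64) = -1/64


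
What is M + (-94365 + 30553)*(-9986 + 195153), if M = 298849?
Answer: -11815577755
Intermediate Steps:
M + (-94365 + 30553)*(-9986 + 195153) = 298849 + (-94365 + 30553)*(-9986 + 195153) = 298849 - 63812*185167 = 298849 - 11815876604 = -11815577755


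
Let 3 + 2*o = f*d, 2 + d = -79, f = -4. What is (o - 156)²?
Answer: 81/4 ≈ 20.250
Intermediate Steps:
d = -81 (d = -2 - 79 = -81)
o = 321/2 (o = -3/2 + (-4*(-81))/2 = -3/2 + (½)*324 = -3/2 + 162 = 321/2 ≈ 160.50)
(o - 156)² = (321/2 - 156)² = (9/2)² = 81/4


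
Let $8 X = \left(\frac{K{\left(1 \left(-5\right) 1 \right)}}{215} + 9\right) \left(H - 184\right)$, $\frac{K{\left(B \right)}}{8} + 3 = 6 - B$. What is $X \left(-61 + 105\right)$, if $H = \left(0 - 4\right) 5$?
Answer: $- \frac{2242878}{215} \approx -10432.0$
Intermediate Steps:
$H = -20$ ($H = \left(-4\right) 5 = -20$)
$K{\left(B \right)} = 24 - 8 B$ ($K{\left(B \right)} = -24 + 8 \left(6 - B\right) = -24 - \left(-48 + 8 B\right) = 24 - 8 B$)
$X = - \frac{101949}{430}$ ($X = \frac{\left(\frac{24 - 8 \cdot 1 \left(-5\right) 1}{215} + 9\right) \left(-20 - 184\right)}{8} = \frac{\left(\left(24 - 8 \left(\left(-5\right) 1\right)\right) \frac{1}{215} + 9\right) \left(-204\right)}{8} = \frac{\left(\left(24 - -40\right) \frac{1}{215} + 9\right) \left(-204\right)}{8} = \frac{\left(\left(24 + 40\right) \frac{1}{215} + 9\right) \left(-204\right)}{8} = \frac{\left(64 \cdot \frac{1}{215} + 9\right) \left(-204\right)}{8} = \frac{\left(\frac{64}{215} + 9\right) \left(-204\right)}{8} = \frac{\frac{1999}{215} \left(-204\right)}{8} = \frac{1}{8} \left(- \frac{407796}{215}\right) = - \frac{101949}{430} \approx -237.09$)
$X \left(-61 + 105\right) = - \frac{101949 \left(-61 + 105\right)}{430} = \left(- \frac{101949}{430}\right) 44 = - \frac{2242878}{215}$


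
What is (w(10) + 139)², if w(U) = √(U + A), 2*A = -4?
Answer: 19329 + 556*√2 ≈ 20115.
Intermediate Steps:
A = -2 (A = (½)*(-4) = -2)
w(U) = √(-2 + U) (w(U) = √(U - 2) = √(-2 + U))
(w(10) + 139)² = (√(-2 + 10) + 139)² = (√8 + 139)² = (2*√2 + 139)² = (139 + 2*√2)²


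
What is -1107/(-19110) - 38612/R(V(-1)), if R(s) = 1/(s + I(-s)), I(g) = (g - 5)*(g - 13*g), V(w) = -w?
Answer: 17463049609/6370 ≈ 2.7415e+6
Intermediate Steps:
I(g) = -12*g*(-5 + g) (I(g) = (-5 + g)*(-12*g) = -12*g*(-5 + g))
R(s) = 1/(s - 12*s*(5 + s)) (R(s) = 1/(s + 12*(-s)*(5 - (-1)*s)) = 1/(s + 12*(-s)*(5 + s)) = 1/(s - 12*s*(5 + s)))
-1107/(-19110) - 38612/R(V(-1)) = -1107/(-19110) - 38612/((-1/(((-1*(-1)))*(59 + 12*(-1*(-1)))))) = -1107*(-1/19110) - 38612/((-1/(1*(59 + 12*1)))) = 369/6370 - 38612/((-1*1/(59 + 12))) = 369/6370 - 38612/((-1*1/71)) = 369/6370 - 38612/((-1*1*1/71)) = 369/6370 - 38612/(-1/71) = 369/6370 - 38612*(-71) = 369/6370 + 2741452 = 17463049609/6370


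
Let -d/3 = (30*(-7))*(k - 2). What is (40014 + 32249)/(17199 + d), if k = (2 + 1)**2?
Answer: 72263/21609 ≈ 3.3441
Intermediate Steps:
k = 9 (k = 3**2 = 9)
d = 4410 (d = -3*30*(-7)*(9 - 2) = -(-630)*7 = -3*(-1470) = 4410)
(40014 + 32249)/(17199 + d) = (40014 + 32249)/(17199 + 4410) = 72263/21609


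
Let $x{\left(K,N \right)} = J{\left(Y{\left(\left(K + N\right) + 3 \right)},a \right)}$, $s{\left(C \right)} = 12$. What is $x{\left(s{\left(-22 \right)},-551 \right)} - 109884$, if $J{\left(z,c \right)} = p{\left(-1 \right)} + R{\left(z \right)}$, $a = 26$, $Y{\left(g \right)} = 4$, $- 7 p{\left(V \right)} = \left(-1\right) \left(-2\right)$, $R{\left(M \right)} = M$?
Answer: $- \frac{769162}{7} \approx -1.0988 \cdot 10^{5}$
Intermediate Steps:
$p{\left(V \right)} = - \frac{2}{7}$ ($p{\left(V \right)} = - \frac{\left(-1\right) \left(-2\right)}{7} = \left(- \frac{1}{7}\right) 2 = - \frac{2}{7}$)
$J{\left(z,c \right)} = - \frac{2}{7} + z$
$x{\left(K,N \right)} = \frac{26}{7}$ ($x{\left(K,N \right)} = - \frac{2}{7} + 4 = \frac{26}{7}$)
$x{\left(s{\left(-22 \right)},-551 \right)} - 109884 = \frac{26}{7} - 109884 = - \frac{769162}{7}$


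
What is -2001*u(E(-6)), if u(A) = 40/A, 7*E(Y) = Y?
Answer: 93380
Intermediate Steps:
E(Y) = Y/7
-2001*u(E(-6)) = -80040/((1/7)*(-6)) = -80040/(-6/7) = -80040*(-7)/6 = -2001*(-140/3) = 93380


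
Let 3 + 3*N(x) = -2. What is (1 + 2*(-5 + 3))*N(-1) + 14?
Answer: 19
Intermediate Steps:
N(x) = -5/3 (N(x) = -1 + (⅓)*(-2) = -1 - ⅔ = -5/3)
(1 + 2*(-5 + 3))*N(-1) + 14 = (1 + 2*(-5 + 3))*(-5/3) + 14 = (1 + 2*(-2))*(-5/3) + 14 = (1 - 4)*(-5/3) + 14 = -3*(-5/3) + 14 = 5 + 14 = 19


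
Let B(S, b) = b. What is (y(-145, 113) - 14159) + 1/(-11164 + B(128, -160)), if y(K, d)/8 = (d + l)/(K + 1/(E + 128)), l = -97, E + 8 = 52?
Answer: -3998881706647/282409236 ≈ -14160.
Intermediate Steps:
E = 44 (E = -8 + 52 = 44)
y(K, d) = 8*(-97 + d)/(1/172 + K) (y(K, d) = 8*((d - 97)/(K + 1/(44 + 128))) = 8*((-97 + d)/(K + 1/172)) = 8*((-97 + d)/(1/172 + K)) = 8*(-97 + d)/(1/172 + K))
(y(-145, 113) - 14159) + 1/(-11164 + B(128, -160)) = (1376*(-97 + 113)/(1 + 172*(-145)) - 14159) + 1/(-11164 - 160) = (1376*16/(1 - 24940) - 14159) + 1/(-11324) = (1376*16/(-24939) - 14159) - 1/11324 = (1376*(-1/24939)*16 - 14159) - 1/11324 = (-22016/24939 - 14159) - 1/11324 = -353133317/24939 - 1/11324 = -3998881706647/282409236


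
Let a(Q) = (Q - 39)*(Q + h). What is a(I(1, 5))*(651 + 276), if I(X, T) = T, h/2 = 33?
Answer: -2237778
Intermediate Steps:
h = 66 (h = 2*33 = 66)
a(Q) = (-39 + Q)*(66 + Q) (a(Q) = (Q - 39)*(Q + 66) = (-39 + Q)*(66 + Q))
a(I(1, 5))*(651 + 276) = (-2574 + 5**2 + 27*5)*(651 + 276) = (-2574 + 25 + 135)*927 = -2414*927 = -2237778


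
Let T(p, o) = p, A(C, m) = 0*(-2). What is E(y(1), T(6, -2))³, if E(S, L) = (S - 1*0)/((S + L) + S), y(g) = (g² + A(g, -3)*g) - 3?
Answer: -1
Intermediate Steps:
A(C, m) = 0
y(g) = -3 + g² (y(g) = (g² + 0*g) - 3 = (g² + 0) - 3 = g² - 3 = -3 + g²)
E(S, L) = S/(L + 2*S) (E(S, L) = (S + 0)/((L + S) + S) = S/(L + 2*S))
E(y(1), T(6, -2))³ = ((-3 + 1²)/(6 + 2*(-3 + 1²)))³ = ((-3 + 1)/(6 + 2*(-3 + 1)))³ = (-2/(6 + 2*(-2)))³ = (-2/(6 - 4))³ = (-2/2)³ = (-2*½)³ = (-1)³ = -1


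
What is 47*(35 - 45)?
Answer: -470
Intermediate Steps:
47*(35 - 45) = 47*(-10) = -470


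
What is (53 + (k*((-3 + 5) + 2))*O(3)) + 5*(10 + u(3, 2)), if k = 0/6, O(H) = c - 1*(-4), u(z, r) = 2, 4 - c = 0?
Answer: 113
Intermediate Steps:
c = 4 (c = 4 - 1*0 = 4 + 0 = 4)
O(H) = 8 (O(H) = 4 - 1*(-4) = 4 + 4 = 8)
k = 0 (k = 0*(1/6) = 0)
(53 + (k*((-3 + 5) + 2))*O(3)) + 5*(10 + u(3, 2)) = (53 + (0*((-3 + 5) + 2))*8) + 5*(10 + 2) = (53 + (0*(2 + 2))*8) + 5*12 = (53 + (0*4)*8) + 60 = (53 + 0*8) + 60 = (53 + 0) + 60 = 53 + 60 = 113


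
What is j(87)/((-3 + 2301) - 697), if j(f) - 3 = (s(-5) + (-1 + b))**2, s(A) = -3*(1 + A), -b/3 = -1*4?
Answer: 532/1601 ≈ 0.33229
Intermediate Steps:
b = 12 (b = -(-3)*4 = -3*(-4) = 12)
s(A) = -3 - 3*A
j(f) = 532 (j(f) = 3 + ((-3 - 3*(-5)) + (-1 + 12))**2 = 3 + ((-3 + 15) + 11)**2 = 3 + (12 + 11)**2 = 3 + 23**2 = 3 + 529 = 532)
j(87)/((-3 + 2301) - 697) = 532/((-3 + 2301) - 697) = 532/(2298 - 697) = 532/1601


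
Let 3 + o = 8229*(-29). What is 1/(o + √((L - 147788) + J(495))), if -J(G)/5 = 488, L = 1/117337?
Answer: -28001771028/6682472272508867 - I*√2068334832750395/6682472272508867 ≈ -4.1903e-6 - 6.8057e-9*I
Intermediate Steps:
L = 1/117337 ≈ 8.5225e-6
J(G) = -2440 (J(G) = -5*488 = -2440)
o = -238644 (o = -3 + 8229*(-29) = -3 - 238641 = -238644)
1/(o + √((L - 147788) + J(495))) = 1/(-238644 + √((1/117337 - 147788) - 2440)) = 1/(-238644 + √(-17341000555/117337 - 2440)) = 1/(-238644 + √(-17627302835/117337)) = 1/(-238644 + I*√2068334832750395/117337)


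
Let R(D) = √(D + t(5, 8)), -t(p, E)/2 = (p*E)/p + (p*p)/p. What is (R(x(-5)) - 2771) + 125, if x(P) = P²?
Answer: -2646 + I ≈ -2646.0 + 1.0*I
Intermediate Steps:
t(p, E) = -2*E - 2*p (t(p, E) = -2*((p*E)/p + (p*p)/p) = -2*((E*p)/p + p²/p) = -2*(E + p) = -2*E - 2*p)
R(D) = √(-26 + D) (R(D) = √(D + (-2*8 - 2*5)) = √(D + (-16 - 10)) = √(D - 26) = √(-26 + D))
(R(x(-5)) - 2771) + 125 = (√(-26 + (-5)²) - 2771) + 125 = (√(-26 + 25) - 2771) + 125 = (√(-1) - 2771) + 125 = (I - 2771) + 125 = (-2771 + I) + 125 = -2646 + I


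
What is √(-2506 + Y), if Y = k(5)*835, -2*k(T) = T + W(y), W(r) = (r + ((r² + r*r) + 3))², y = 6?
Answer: I*√2743811 ≈ 1656.4*I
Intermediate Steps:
W(r) = (3 + r + 2*r²)² (W(r) = (r + ((r² + r²) + 3))² = (r + (2*r² + 3))² = (r + (3 + 2*r²))² = (3 + r + 2*r²)²)
k(T) = -6561/2 - T/2 (k(T) = -(T + (3 + 6 + 2*6²)²)/2 = -(T + (3 + 6 + 2*36)²)/2 = -(T + (3 + 6 + 72)²)/2 = -(T + 81²)/2 = -(T + 6561)/2 = -(6561 + T)/2 = -6561/2 - T/2)
Y = -2741305 (Y = (-6561/2 - ½*5)*835 = (-6561/2 - 5/2)*835 = -3283*835 = -2741305)
√(-2506 + Y) = √(-2506 - 2741305) = √(-2743811) = I*√2743811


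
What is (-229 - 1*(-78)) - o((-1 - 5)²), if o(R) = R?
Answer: -187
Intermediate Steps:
(-229 - 1*(-78)) - o((-1 - 5)²) = (-229 - 1*(-78)) - (-1 - 5)² = (-229 + 78) - 1*(-6)² = -151 - 1*36 = -151 - 36 = -187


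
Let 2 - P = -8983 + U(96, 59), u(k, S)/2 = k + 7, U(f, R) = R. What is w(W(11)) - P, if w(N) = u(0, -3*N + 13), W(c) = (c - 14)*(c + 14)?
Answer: -8912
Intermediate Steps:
W(c) = (-14 + c)*(14 + c)
u(k, S) = 14 + 2*k (u(k, S) = 2*(k + 7) = 2*(7 + k) = 14 + 2*k)
P = 8926 (P = 2 - (-8983 + 59) = 2 - 1*(-8924) = 2 + 8924 = 8926)
w(N) = 14 (w(N) = 14 + 2*0 = 14 + 0 = 14)
w(W(11)) - P = 14 - 1*8926 = 14 - 8926 = -8912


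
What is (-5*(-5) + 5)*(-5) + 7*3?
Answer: -129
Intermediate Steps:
(-5*(-5) + 5)*(-5) + 7*3 = (25 + 5)*(-5) + 21 = 30*(-5) + 21 = -150 + 21 = -129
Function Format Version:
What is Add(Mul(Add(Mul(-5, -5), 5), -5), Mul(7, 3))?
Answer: -129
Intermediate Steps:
Add(Mul(Add(Mul(-5, -5), 5), -5), Mul(7, 3)) = Add(Mul(Add(25, 5), -5), 21) = Add(Mul(30, -5), 21) = Add(-150, 21) = -129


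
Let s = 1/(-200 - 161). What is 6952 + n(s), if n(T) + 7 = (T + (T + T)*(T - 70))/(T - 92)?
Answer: 27756585568/3996631 ≈ 6945.0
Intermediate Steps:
s = -1/361 (s = 1/(-361) = -1/361 ≈ -0.0027701)
n(T) = -7 + (T + 2*T*(-70 + T))/(-92 + T) (n(T) = -7 + (T + (T + T)*(T - 70))/(T - 92) = -7 + (T + (2*T)*(-70 + T))/(-92 + T) = -7 + (T + 2*T*(-70 + T))/(-92 + T))
6952 + n(s) = 6952 + 2*(322 + (-1/361)² - 73*(-1/361))/(-92 - 1/361) = 6952 + 2*(322 + 1/130321 + 73/361)/(-33213/361) = 6952 + 2*(-361/33213)*(41989716/130321) = 6952 - 27993144/3996631 = 27756585568/3996631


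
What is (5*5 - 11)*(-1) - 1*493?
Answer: -507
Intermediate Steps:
(5*5 - 11)*(-1) - 1*493 = (25 - 11)*(-1) - 493 = 14*(-1) - 493 = -14 - 493 = -507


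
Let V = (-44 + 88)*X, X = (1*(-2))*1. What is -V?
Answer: 88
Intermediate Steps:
X = -2 (X = -2*1 = -2)
V = -88 (V = (-44 + 88)*(-2) = 44*(-2) = -88)
-V = -1*(-88) = 88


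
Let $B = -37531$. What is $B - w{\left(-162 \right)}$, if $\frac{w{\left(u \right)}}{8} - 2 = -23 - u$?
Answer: $-38659$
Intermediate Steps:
$w{\left(u \right)} = -168 - 8 u$ ($w{\left(u \right)} = 16 + 8 \left(-23 - u\right) = 16 - \left(184 + 8 u\right) = -168 - 8 u$)
$B - w{\left(-162 \right)} = -37531 - \left(-168 - -1296\right) = -37531 - \left(-168 + 1296\right) = -37531 - 1128 = -38659$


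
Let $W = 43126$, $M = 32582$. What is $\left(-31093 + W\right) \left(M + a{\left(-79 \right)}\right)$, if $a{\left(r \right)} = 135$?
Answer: $393683661$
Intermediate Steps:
$\left(-31093 + W\right) \left(M + a{\left(-79 \right)}\right) = \left(-31093 + 43126\right) \left(32582 + 135\right) = 12033 \cdot 32717 = 393683661$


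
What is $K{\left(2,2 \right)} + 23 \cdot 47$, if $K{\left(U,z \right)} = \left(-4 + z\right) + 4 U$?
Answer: $1087$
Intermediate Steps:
$K{\left(U,z \right)} = -4 + z + 4 U$
$K{\left(2,2 \right)} + 23 \cdot 47 = \left(-4 + 2 + 4 \cdot 2\right) + 23 \cdot 47 = \left(-4 + 2 + 8\right) + 1081 = 6 + 1081 = 1087$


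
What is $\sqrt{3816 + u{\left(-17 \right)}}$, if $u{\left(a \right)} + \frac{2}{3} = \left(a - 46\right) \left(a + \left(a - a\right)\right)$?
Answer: $\frac{\sqrt{43977}}{3} \approx 69.902$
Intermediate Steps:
$u{\left(a \right)} = - \frac{2}{3} + a \left(-46 + a\right)$ ($u{\left(a \right)} = - \frac{2}{3} + \left(a - 46\right) \left(a + \left(a - a\right)\right) = - \frac{2}{3} + \left(-46 + a\right) \left(a + 0\right) = - \frac{2}{3} + \left(-46 + a\right) a = - \frac{2}{3} + a \left(-46 + a\right)$)
$\sqrt{3816 + u{\left(-17 \right)}} = \sqrt{3816 - \left(- \frac{2344}{3} - 289\right)} = \sqrt{3816 + \left(- \frac{2}{3} + 289 + 782\right)} = \sqrt{3816 + \frac{3211}{3}} = \sqrt{\frac{14659}{3}} = \frac{\sqrt{43977}}{3}$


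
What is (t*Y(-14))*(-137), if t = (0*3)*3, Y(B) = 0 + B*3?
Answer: 0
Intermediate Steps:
Y(B) = 3*B (Y(B) = 0 + 3*B = 3*B)
t = 0 (t = 0*3 = 0)
(t*Y(-14))*(-137) = (0*(3*(-14)))*(-137) = (0*(-42))*(-137) = 0*(-137) = 0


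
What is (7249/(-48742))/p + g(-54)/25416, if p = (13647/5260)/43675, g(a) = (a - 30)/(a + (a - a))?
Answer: -31744260335913247/12679700694588 ≈ -2503.6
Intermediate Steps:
g(a) = (-30 + a)/a (g(a) = (-30 + a)/(a + 0) = (-30 + a)/a)
p = 13647/229730500 (p = (13647*(1/5260))*(1/43675) = (13647/5260)*(1/43675) = 13647/229730500 ≈ 5.9404e-5)
(7249/(-48742))/p + g(-54)/25416 = (7249/(-48742))/(13647/229730500) + ((-30 - 54)/(-54))/25416 = (7249*(-1/48742))*(229730500/13647) - 1/54*(-84)*(1/25416) = -7249/48742*229730500/13647 + (14/9)*(1/25416) = -832658197250/332591037 + 7/114372 = -31744260335913247/12679700694588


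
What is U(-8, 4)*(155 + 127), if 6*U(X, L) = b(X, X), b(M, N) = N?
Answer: -376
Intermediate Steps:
U(X, L) = X/6
U(-8, 4)*(155 + 127) = ((⅙)*(-8))*(155 + 127) = -4/3*282 = -376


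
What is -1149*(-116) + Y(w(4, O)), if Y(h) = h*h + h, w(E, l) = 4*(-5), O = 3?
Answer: 133664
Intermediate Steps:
w(E, l) = -20
Y(h) = h + h**2 (Y(h) = h**2 + h = h + h**2)
-1149*(-116) + Y(w(4, O)) = -1149*(-116) - 20*(1 - 20) = 133284 - 20*(-19) = 133284 + 380 = 133664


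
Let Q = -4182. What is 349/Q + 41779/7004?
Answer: 5066923/861492 ≈ 5.8816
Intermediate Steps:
349/Q + 41779/7004 = 349/(-4182) + 41779/7004 = 349*(-1/4182) + 41779*(1/7004) = -349/4182 + 41779/7004 = 5066923/861492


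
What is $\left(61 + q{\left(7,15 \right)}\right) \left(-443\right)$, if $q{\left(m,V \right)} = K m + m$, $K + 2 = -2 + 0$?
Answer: $-17720$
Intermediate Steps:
$K = -4$ ($K = -2 + \left(-2 + 0\right) = -2 - 2 = -4$)
$q{\left(m,V \right)} = - 3 m$ ($q{\left(m,V \right)} = - 4 m + m = - 3 m$)
$\left(61 + q{\left(7,15 \right)}\right) \left(-443\right) = \left(61 - 21\right) \left(-443\right) = 40 \left(-443\right) = -17720$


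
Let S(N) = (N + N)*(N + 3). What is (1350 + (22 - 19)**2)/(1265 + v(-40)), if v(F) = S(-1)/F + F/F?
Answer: 13590/12661 ≈ 1.0734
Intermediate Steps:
S(N) = 2*N*(3 + N) (S(N) = (2*N)*(3 + N) = 2*N*(3 + N))
v(F) = 1 - 4/F (v(F) = (2*(-1)*(3 - 1))/F + F/F = (2*(-1)*2)/F + 1 = -4/F + 1 = 1 - 4/F)
(1350 + (22 - 19)**2)/(1265 + v(-40)) = (1350 + (22 - 19)**2)/(1265 + (-4 - 40)/(-40)) = (1350 + 3**2)/(1265 - 1/40*(-44)) = (1350 + 9)/(1265 + 11/10) = 1359/(12661/10) = 1359*(10/12661) = 13590/12661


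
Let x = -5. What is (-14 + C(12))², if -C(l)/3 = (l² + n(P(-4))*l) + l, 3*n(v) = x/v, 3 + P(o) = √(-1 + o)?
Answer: 4*(138302*I + 181473*√5)/(2*I + 3*√5) ≈ 2.4479e+5 + 9484.6*I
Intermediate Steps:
P(o) = -3 + √(-1 + o)
n(v) = -5/(3*v) (n(v) = (-5/v)/3 = -5/(3*v))
C(l) = -3*l - 3*l² + 5*l/(-3 + I*√5) (C(l) = -3*((l² + (-5/(3*(-3 + √(-1 - 4))))*l) + l) = -3*((l² + (-5/(3*(-3 + √(-5))))*l) + l) = -3*((l² + (-5/(3*(-3 + I*√5)))*l) + l) = -3*((l² - 5*l/(3*(-3 + I*√5))) + l) = -3*(l + l² - 5*l/(3*(-3 + I*√5))) = -3*l - 3*l² + 5*l/(-3 + I*√5))
(-14 + C(12))² = (-14 + (-3*12² - 57/14*12 - 5/14*I*12*√5))² = (-14 + (-3*144 - 342/7 - 30*I*√5/7))² = (-14 + (-432 - 342/7 - 30*I*√5/7))² = (-14 + (-3366/7 - 30*I*√5/7))² = (-3464/7 - 30*I*√5/7)²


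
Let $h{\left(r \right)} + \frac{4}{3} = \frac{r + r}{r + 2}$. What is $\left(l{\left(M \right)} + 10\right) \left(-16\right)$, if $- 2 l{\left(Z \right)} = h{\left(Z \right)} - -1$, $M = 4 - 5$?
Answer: $- \frac{536}{3} \approx -178.67$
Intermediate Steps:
$h{\left(r \right)} = - \frac{4}{3} + \frac{2 r}{2 + r}$ ($h{\left(r \right)} = - \frac{4}{3} + \frac{r + r}{r + 2} = - \frac{4}{3} + \frac{2 r}{2 + r}$)
$M = -1$
$l{\left(Z \right)} = - \frac{1}{2} - \frac{-4 + Z}{3 \left(2 + Z\right)}$ ($l{\left(Z \right)} = - \frac{\frac{2 \left(-4 + Z\right)}{3 \left(2 + Z\right)} - -1}{2} = - \frac{\frac{2 \left(-4 + Z\right)}{3 \left(2 + Z\right)} + 1}{2} = - \frac{1 + \frac{2 \left(-4 + Z\right)}{3 \left(2 + Z\right)}}{2} = - \frac{1}{2} - \frac{-4 + Z}{3 \left(2 + Z\right)}$)
$\left(l{\left(M \right)} + 10\right) \left(-16\right) = \left(\frac{2 - -5}{6 \left(2 - 1\right)} + 10\right) \left(-16\right) = \left(\frac{2 + 5}{6 \cdot 1} + 10\right) \left(-16\right) = \left(\frac{1}{6} \cdot 1 \cdot 7 + 10\right) \left(-16\right) = \left(\frac{7}{6} + 10\right) \left(-16\right) = \frac{67}{6} \left(-16\right) = - \frac{536}{3}$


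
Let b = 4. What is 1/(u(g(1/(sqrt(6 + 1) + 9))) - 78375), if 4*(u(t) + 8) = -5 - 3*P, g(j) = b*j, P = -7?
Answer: -1/78379 ≈ -1.2759e-5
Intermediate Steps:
g(j) = 4*j
u(t) = -4 (u(t) = -8 + (-5 - 3*(-7))/4 = -8 + (-5 + 21)/4 = -8 + (1/4)*16 = -8 + 4 = -4)
1/(u(g(1/(sqrt(6 + 1) + 9))) - 78375) = 1/(-4 - 78375) = 1/(-78379) = -1/78379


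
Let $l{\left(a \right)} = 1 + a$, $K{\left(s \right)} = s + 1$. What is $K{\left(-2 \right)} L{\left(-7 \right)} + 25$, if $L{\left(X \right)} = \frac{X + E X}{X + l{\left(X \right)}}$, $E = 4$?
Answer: $\frac{290}{13} \approx 22.308$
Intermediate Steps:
$K{\left(s \right)} = 1 + s$
$L{\left(X \right)} = \frac{5 X}{1 + 2 X}$ ($L{\left(X \right)} = \frac{X + 4 X}{X + \left(1 + X\right)} = \frac{5 X}{1 + 2 X}$)
$K{\left(-2 \right)} L{\left(-7 \right)} + 25 = \left(1 - 2\right) 5 \left(-7\right) \frac{1}{1 + 2 \left(-7\right)} + 25 = - \frac{5 \left(-7\right)}{1 - 14} + 25 = - \frac{5 \left(-7\right)}{-13} + 25 = - \frac{5 \left(-7\right) \left(-1\right)}{13} + 25 = \left(-1\right) \frac{35}{13} + 25 = - \frac{35}{13} + 25 = \frac{290}{13}$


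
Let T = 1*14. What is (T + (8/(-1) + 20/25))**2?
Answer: 1156/25 ≈ 46.240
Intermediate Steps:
T = 14
(T + (8/(-1) + 20/25))**2 = (14 + (8/(-1) + 20/25))**2 = (14 + (8*(-1) + 20*(1/25)))**2 = (14 + (-8 + 4/5))**2 = (14 - 36/5)**2 = (34/5)**2 = 1156/25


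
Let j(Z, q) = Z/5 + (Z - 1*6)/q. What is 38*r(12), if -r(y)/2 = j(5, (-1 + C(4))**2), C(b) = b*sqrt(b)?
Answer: -3648/49 ≈ -74.449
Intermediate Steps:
C(b) = b**(3/2)
j(Z, q) = Z/5 + (-6 + Z)/q (j(Z, q) = Z*(1/5) + (Z - 6)/q = Z/5 + (-6 + Z)/q)
r(y) = -96/49 (r(y) = -2*(-6 + 5 + (1/5)*5*(-1 + 4**(3/2))**2)/((-1 + 4**(3/2))**2) = -2*(-6 + 5 + (1/5)*5*(-1 + 8)**2)/((-1 + 8)**2) = -2*(-6 + 5 + (1/5)*5*7**2)/(7**2) = -2*(-6 + 5 + (1/5)*5*49)/49 = -2*(-6 + 5 + 49)/49 = -2*48/49 = -96/49)
38*r(12) = 38*(-96/49) = -3648/49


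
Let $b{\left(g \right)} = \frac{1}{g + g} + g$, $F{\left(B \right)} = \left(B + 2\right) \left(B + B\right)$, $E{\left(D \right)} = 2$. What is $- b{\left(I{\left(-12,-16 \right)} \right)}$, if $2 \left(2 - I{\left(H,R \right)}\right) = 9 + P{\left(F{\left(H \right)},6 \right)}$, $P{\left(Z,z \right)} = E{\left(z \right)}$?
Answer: $\frac{51}{14} \approx 3.6429$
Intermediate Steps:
$F{\left(B \right)} = 2 B \left(2 + B\right)$ ($F{\left(B \right)} = \left(2 + B\right) 2 B = 2 B \left(2 + B\right)$)
$P{\left(Z,z \right)} = 2$
$I{\left(H,R \right)} = - \frac{7}{2}$ ($I{\left(H,R \right)} = 2 - \frac{9 + 2}{2} = 2 - \frac{11}{2} = - \frac{7}{2}$)
$b{\left(g \right)} = g + \frac{1}{2 g}$ ($b{\left(g \right)} = \frac{1}{2 g} + g = g + \frac{1}{2 g}$)
$- b{\left(I{\left(-12,-16 \right)} \right)} = - (- \frac{7}{2} + \frac{1}{2 \left(- \frac{7}{2}\right)}) = - (- \frac{7}{2} + \frac{1}{2} \left(- \frac{2}{7}\right)) = - (- \frac{7}{2} - \frac{1}{7}) = \left(-1\right) \left(- \frac{51}{14}\right) = \frac{51}{14}$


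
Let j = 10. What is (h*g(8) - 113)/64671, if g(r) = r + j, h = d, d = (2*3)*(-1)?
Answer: -221/64671 ≈ -0.0034173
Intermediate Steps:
d = -6 (d = 6*(-1) = -6)
h = -6
g(r) = 10 + r (g(r) = r + 10 = 10 + r)
(h*g(8) - 113)/64671 = (-6*(10 + 8) - 113)/64671 = (-6*18 - 113)*(1/64671) = (-108 - 113)*(1/64671) = -221*1/64671 = -221/64671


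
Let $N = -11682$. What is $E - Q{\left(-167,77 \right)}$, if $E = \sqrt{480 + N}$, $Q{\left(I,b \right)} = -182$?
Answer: $182 + i \sqrt{11202} \approx 182.0 + 105.84 i$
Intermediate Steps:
$E = i \sqrt{11202}$ ($E = \sqrt{480 - 11682} = \sqrt{-11202} = i \sqrt{11202} \approx 105.84 i$)
$E - Q{\left(-167,77 \right)} = i \sqrt{11202} - -182 = i \sqrt{11202} + 182 = 182 + i \sqrt{11202}$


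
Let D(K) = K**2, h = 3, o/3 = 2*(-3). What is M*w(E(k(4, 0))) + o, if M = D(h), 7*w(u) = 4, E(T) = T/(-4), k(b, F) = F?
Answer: -90/7 ≈ -12.857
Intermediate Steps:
o = -18 (o = 3*(2*(-3)) = 3*(-6) = -18)
E(T) = -T/4 (E(T) = T*(-1/4) = -T/4)
w(u) = 4/7 (w(u) = (1/7)*4 = 4/7)
M = 9 (M = 3**2 = 9)
M*w(E(k(4, 0))) + o = 9*(4/7) - 18 = 36/7 - 18 = -90/7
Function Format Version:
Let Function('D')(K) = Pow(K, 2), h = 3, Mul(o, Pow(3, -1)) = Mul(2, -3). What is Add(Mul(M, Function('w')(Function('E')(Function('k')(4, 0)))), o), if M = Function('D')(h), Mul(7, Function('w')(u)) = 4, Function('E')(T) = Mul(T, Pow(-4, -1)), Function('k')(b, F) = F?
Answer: Rational(-90, 7) ≈ -12.857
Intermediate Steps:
o = -18 (o = Mul(3, Mul(2, -3)) = Mul(3, -6) = -18)
Function('E')(T) = Mul(Rational(-1, 4), T) (Function('E')(T) = Mul(T, Rational(-1, 4)) = Mul(Rational(-1, 4), T))
Function('w')(u) = Rational(4, 7) (Function('w')(u) = Mul(Rational(1, 7), 4) = Rational(4, 7))
M = 9 (M = Pow(3, 2) = 9)
Add(Mul(M, Function('w')(Function('E')(Function('k')(4, 0)))), o) = Add(Mul(9, Rational(4, 7)), -18) = Add(Rational(36, 7), -18) = Rational(-90, 7)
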